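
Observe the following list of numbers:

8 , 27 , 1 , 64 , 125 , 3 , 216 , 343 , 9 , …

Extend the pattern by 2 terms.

The slot pattern repeats as AAB (period 3), so there are 2 interleaved tracks.
Stream A: 8, 27, 64, 125, 216, 343 (the cubes 2³, 3³, 4³, …).
Stream B: 1, 3, 9 (powers of 3).
Term 10 comes from stream A (its 7th entry): 512.
Term 11 comes from stream A (its 8th entry): 729.

512, 729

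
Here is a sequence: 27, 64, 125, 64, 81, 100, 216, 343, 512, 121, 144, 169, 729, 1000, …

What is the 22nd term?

Positions follow the repeating pattern AAABBB; grouping by letter gives 2 tracks.
Track A is 27, 64, 125, 216, 343, 512, 729, 1000, which is perfect cubes starting at 3³.
Track B is 64, 81, 100, 121, 144, 169, which is the squares 8², 9², 10², ….
Term 22 comes from track B (its 10th entry): 289.

289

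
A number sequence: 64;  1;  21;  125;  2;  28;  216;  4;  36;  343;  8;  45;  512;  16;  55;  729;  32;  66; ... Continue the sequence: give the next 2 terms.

1000, 64

Split by position mod 3: positions 1, 4, 7, … form one track, and each other residue class forms its own.
Stream A: 64, 125, 216, 343, 512, 729 — consecutive cubes n³ from n = 4.
Stream B: 1, 2, 4, 8, 16, 32 — successive powers of 2.
Stream C: 21, 28, 36, 45, 55, 66 — triangular numbers starting at T_6.
Position 19 falls in stream A as its term 7, giving 1000.
Position 20 falls in stream B as its term 7, giving 64.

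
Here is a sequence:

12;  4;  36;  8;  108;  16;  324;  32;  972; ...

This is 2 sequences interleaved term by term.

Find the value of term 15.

The terms cycle through 2 interleaved subsequences.
Subsequence A: 12, 36, 108, 324, 972 (a geometric progression (common ratio 3)).
Subsequence B: 4, 8, 16, 32 (successive powers of 2).
The 15th slot belongs to subsequence A; its 8th term is 26244.

26244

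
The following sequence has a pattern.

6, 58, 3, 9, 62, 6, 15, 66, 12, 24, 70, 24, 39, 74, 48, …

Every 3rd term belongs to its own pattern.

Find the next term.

Split by position mod 3 into 3 tracks.
Track A: 6, 9, 15, 24, 39 (a Fibonacci-like recurrence a_n = a_{n-1} + a_{n-2}).
Track B: 58, 62, 66, 70, 74 (arithmetic, step +4).
Track C: 3, 6, 12, 24, 48 (geometric with ratio 2).
Term 16 comes from track A (its 6th entry): 63.

63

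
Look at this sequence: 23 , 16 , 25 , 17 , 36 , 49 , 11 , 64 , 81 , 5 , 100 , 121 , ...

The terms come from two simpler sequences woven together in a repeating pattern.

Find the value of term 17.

196

The slot pattern repeats as ABB (period 3), so there are 2 interleaved tracks.
Subsequence A: 23, 17, 11, 5. Linear: a_n = 29 − 6·n.
Subsequence B: 16, 25, 36, 49, 64, 81, 100, 121. Perfect squares starting at 4².
The 17th slot belongs to subsequence B; its 11th term is 196.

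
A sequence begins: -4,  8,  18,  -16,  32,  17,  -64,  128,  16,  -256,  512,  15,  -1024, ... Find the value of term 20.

Reading positions in blocks of 3 reveals the pattern AAB — 2 tracks woven together.
Track A: -4, 8, -16, 32, -64, 128, -256, 512, -1024. A geometric progression (common ratio -2).
Track B: 18, 17, 16, 15. Linear: a_n = 19 − n.
Position 20 → track A, term 14 = 32768.

32768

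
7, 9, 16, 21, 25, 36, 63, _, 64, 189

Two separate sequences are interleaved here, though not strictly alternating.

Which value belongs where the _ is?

Positions follow the repeating pattern ABB; grouping by letter gives 2 tracks.
Track A: 7, 21, 63, 189. Geometric with ratio 3.
Track B: 9, 16, 25, 36, ?, 64. The squares 3², 4², 5², ….
Track B's pattern makes the blank 49.

49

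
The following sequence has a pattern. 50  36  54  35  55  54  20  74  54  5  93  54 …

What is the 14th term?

112

Taking every 3rd term gives 3 separate tracks.
Stream A: 50, 35, 20, 5. Linear: a_n = 65 − 15·n.
Stream B: 36, 55, 74, 93. Arithmetic with common difference +19.
Stream C: 54, 54, 54, 54. The constant sequence 54.
Position 14 → stream B, term 5 = 112.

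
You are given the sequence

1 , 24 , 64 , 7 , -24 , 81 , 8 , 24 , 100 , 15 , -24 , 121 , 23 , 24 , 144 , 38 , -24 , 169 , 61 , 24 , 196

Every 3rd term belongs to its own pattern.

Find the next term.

Taking every 3rd term gives 3 separate tracks.
Stream A: 1, 7, 8, 15, 23, 38, 61 — Fibonacci-style (each term is the sum of the two before it).
Stream B: 24, -24, 24, -24, 24, -24, 24 — alternating ±24.
Stream C: 64, 81, 100, 121, 144, 169, 196 — consecutive squares n² from n = 8.
Position 22 → stream A, term 8 = 99.

99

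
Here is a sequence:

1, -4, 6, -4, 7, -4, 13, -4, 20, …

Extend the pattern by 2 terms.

Taking every 2nd term gives 2 separate tracks.
Track A: 1, 6, 7, 13, 20 (a Fibonacci-like recurrence a_n = a_{n-1} + a_{n-2}).
Track B: -4, -4, -4, -4 (always -4).
Position 10 → track B, term 5 = -4.
Position 11 falls in track A as its term 6, giving 33.

-4, 33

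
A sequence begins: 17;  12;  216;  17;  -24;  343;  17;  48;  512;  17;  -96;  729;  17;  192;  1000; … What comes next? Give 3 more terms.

Taking every 3rd term gives 3 separate tracks.
Stream A is 17, 17, 17, 17, 17, which is constant 17.
Stream B is 12, -24, 48, -96, 192, which is geometric with ratio -2.
Stream C is 216, 343, 512, 729, 1000, which is the cubes 6³, 7³, 8³, ….
Position 16 → stream A, term 6 = 17.
The 17th slot belongs to stream B; its 6th term is -384.
Term 18 comes from stream C (its 6th entry): 1331.

17, -384, 1331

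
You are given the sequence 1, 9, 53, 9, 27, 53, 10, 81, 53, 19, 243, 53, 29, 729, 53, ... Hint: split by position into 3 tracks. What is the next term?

Split by position mod 3: positions 1, 4, 7, … form one track, and each other residue class forms its own.
Stream A is 1, 9, 10, 19, 29, which is each term equals the sum of the previous two.
Stream B is 9, 27, 81, 243, 729, which is successive powers of 3.
Stream C is 53, 53, 53, 53, 53, which is always 53.
The 16th slot belongs to stream A; its 6th term is 48.

48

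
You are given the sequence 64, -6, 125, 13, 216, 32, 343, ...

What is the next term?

Positions 1, 3, 5, … form one subsequence and positions 2, 4, 6, … form another.
Stream A: 64, 125, 216, 343. Consecutive cubes n³ from n = 4.
Stream B: -6, 13, 32. Linear: a_n = -25 + 19·n.
Term 8 comes from stream B (its 4th entry): 51.

51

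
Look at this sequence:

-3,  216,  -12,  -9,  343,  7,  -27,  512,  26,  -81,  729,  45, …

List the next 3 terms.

Read the sequence 3 terms at a time; column i is its own pattern.
Track A = -3, -9, -27, -81: a geometric progression (common ratio 3).
Track B = 216, 343, 512, 729: the cubes 6³, 7³, 8³, ….
Track C = -12, 7, 26, 45: linear: a_n = -31 + 19·n.
The 13th slot belongs to track A; its 5th term is -243.
Term 14 comes from track B (its 5th entry): 1000.
Position 15 falls in track C as its term 5, giving 64.

-243, 1000, 64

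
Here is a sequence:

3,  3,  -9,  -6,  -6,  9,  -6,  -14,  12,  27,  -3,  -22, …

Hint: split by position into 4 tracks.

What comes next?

-24

Taking every 4th term gives 4 separate tracks.
Track A = 3, -6, 12: geometric with ratio -2.
Track B = 3, 9, 27: powers 3^1, 3^2, 3^3, ….
Track C = -9, -6, -3: arithmetic, step +3.
Track D = -6, -14, -22: subtracting 8 each time.
Position 13 falls in track A as its term 4, giving -24.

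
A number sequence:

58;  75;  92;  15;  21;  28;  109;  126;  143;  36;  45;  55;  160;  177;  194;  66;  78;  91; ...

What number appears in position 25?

262

Positions follow the repeating pattern AAABBB; grouping by letter gives 2 tracks.
Track A: 58, 75, 92, 109, 126, 143, 160, 177, 194 — arithmetic with common difference +17.
Track B: 15, 21, 28, 36, 45, 55, 66, 78, 91 — triangular numbers starting at T_5.
Position 25 falls in track A as its term 13, giving 262.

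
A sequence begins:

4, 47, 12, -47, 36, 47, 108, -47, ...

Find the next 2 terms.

324, 47

Odd-indexed and even-indexed terms follow separate rules.
Track A: 4, 12, 36, 108 — a geometric progression (common ratio 3).
Track B: 47, -47, 47, -47 — the oscillation 47·(−1)^(n+1).
Position 9 → track A, term 5 = 324.
Position 10 → track B, term 5 = 47.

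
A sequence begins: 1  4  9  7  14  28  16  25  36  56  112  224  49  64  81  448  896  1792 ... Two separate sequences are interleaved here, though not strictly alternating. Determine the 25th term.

The slot pattern repeats as AAABBB (period 6), so there are 2 interleaved tracks.
Subsequence A: 1, 4, 9, 16, 25, 36, 49, 64, 81 (perfect squares starting at 1²).
Subsequence B: 7, 14, 28, 56, 112, 224, 448, 896, 1792 (a geometric progression (common ratio 2)).
Position 25 falls in subsequence A as its term 13, giving 169.

169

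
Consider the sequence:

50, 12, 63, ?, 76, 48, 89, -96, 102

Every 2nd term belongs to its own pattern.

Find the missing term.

Odd-indexed and even-indexed terms follow separate rules.
Track A is 50, 63, 76, 89, 102, which is adding 13 each time.
Track B is 12, ?, 48, -96, which is multiplying by -2 each time.
The gap is track B's term 2; the rule gives -24.

-24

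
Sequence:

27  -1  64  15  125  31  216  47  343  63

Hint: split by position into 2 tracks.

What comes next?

512

Taking every 2nd term gives 2 separate tracks.
Subsequence A: 27, 64, 125, 216, 343 (the cubes 3³, 4³, 5³, …).
Subsequence B: -1, 15, 31, 47, 63 (arithmetic, step +16).
Position 11 falls in subsequence A as its term 6, giving 512.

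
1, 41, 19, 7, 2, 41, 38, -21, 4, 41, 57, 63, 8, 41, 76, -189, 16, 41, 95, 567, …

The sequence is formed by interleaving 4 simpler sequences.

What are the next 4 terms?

32, 41, 114, -1701

Taking every 4th term gives 4 separate tracks.
Track A = 1, 2, 4, 8, 16: successive powers of 2.
Track B = 41, 41, 41, 41, 41: constant 41.
Track C = 19, 38, 57, 76, 95: linear: a_n = 19·n.
Track D = 7, -21, 63, -189, 567: a geometric progression (common ratio -3).
Term 21 comes from track A (its 6th entry): 32.
Term 22 comes from track B (its 6th entry): 41.
Position 23 falls in track C as its term 6, giving 114.
The 24th slot belongs to track D; its 6th term is -1701.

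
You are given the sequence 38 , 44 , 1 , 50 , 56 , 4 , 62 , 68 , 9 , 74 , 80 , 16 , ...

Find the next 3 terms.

Positions follow the repeating pattern AAB; grouping by letter gives 2 tracks.
Track A: 38, 44, 50, 56, 62, 68, 74, 80. Adding 6 each time.
Track B: 1, 4, 9, 16. The squares 1², 2², 3², ….
Position 13 → track A, term 9 = 86.
The 14th slot belongs to track A; its 10th term is 92.
The 15th slot belongs to track B; its 5th term is 25.

86, 92, 25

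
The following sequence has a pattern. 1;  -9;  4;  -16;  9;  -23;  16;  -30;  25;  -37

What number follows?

Split by position mod 2 into 2 tracks.
Stream A: 1, 4, 9, 16, 25 (the squares 1², 2², 3², …).
Stream B: -9, -16, -23, -30, -37 (linear: a_n = -2 − 7·n).
Position 11 → stream A, term 6 = 36.

36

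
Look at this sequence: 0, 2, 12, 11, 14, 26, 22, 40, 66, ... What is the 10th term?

Positions follow the repeating pattern ABB; grouping by letter gives 2 tracks.
Track A: 0, 11, 22 (arithmetic with common difference +11).
Track B: 2, 12, 14, 26, 40, 66 (Fibonacci-style (each term is the sum of the two before it)).
Position 10 → track A, term 4 = 33.

33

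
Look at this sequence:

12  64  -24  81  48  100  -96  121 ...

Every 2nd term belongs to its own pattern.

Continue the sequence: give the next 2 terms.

Split by position mod 2 into 2 tracks.
Track A is 12, -24, 48, -96, which is multiplying by -2 each time.
Track B is 64, 81, 100, 121, which is the squares 8², 9², 10², ….
The 9th slot belongs to track A; its 5th term is 192.
Position 10 falls in track B as its term 5, giving 144.

192, 144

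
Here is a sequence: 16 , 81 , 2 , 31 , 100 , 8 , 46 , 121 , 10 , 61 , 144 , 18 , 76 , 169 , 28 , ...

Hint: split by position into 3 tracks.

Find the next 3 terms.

Split by position mod 3 into 3 tracks.
Track A: 16, 31, 46, 61, 76 (arithmetic, step +15).
Track B: 81, 100, 121, 144, 169 (perfect squares starting at 9²).
Track C: 2, 8, 10, 18, 28 (a Fibonacci-like recurrence a_n = a_{n-1} + a_{n-2}).
Term 16 comes from track A (its 6th entry): 91.
Term 17 comes from track B (its 6th entry): 196.
Position 18 → track C, term 6 = 46.

91, 196, 46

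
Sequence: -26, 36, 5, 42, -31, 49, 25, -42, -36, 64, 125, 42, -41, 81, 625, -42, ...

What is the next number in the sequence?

-46

The terms cycle through 4 interleaved subsequences.
Track A is -26, -31, -36, -41, which is arithmetic with common difference −5.
Track B is 36, 49, 64, 81, which is perfect squares starting at 6².
Track C is 5, 25, 125, 625, which is powers of 5.
Track D is 42, -42, 42, -42, which is alternating ±42.
Position 17 → track A, term 5 = -46.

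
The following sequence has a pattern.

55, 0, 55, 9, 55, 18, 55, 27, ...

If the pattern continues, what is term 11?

Split by position mod 2 into 2 tracks.
Track A = 55, 55, 55, 55: always 55.
Track B = 0, 9, 18, 27: adding 9 each time.
Term 11 comes from track A (its 6th entry): 55.

55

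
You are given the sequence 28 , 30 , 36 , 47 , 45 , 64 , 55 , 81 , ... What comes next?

The terms cycle through 2 interleaved subsequences.
Stream A: 28, 36, 45, 55 (triangular numbers starting at T_7).
Stream B: 30, 47, 64, 81 (linear: a_n = 13 + 17·n).
Position 9 falls in stream A as its term 5, giving 66.

66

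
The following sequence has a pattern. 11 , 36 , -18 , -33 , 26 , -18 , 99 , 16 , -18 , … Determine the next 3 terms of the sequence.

-297, 6, -18

Split by position mod 3: positions 1, 4, 7, … form one track, and each other residue class forms its own.
Track A: 11, -33, 99. A geometric progression (common ratio -3).
Track B: 36, 26, 16. Linear: a_n = 46 − 10·n.
Track C: -18, -18, -18. Always -18.
Position 10 falls in track A as its term 4, giving -297.
The 11th slot belongs to track B; its 4th term is 6.
Position 12 → track C, term 4 = -18.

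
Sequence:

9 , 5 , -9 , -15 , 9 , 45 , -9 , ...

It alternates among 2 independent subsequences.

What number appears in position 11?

The terms cycle through 2 interleaved subsequences.
Track A: 9, -9, 9, -9 — the oscillation 9·(−1)^(n+1).
Track B: 5, -15, 45 — multiplying by -3 each time.
Position 11 → track A, term 6 = -9.

-9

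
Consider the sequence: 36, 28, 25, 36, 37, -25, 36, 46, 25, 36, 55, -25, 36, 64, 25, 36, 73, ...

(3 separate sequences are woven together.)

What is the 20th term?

Split by position mod 3: positions 1, 4, 7, … form one track, and each other residue class forms its own.
Track A: 36, 36, 36, 36, 36, 36. The constant sequence 36.
Track B: 28, 37, 46, 55, 64, 73. Arithmetic with common difference +9.
Track C: 25, -25, 25, -25, 25. Alternating ±25.
Term 20 comes from track B (its 7th entry): 82.

82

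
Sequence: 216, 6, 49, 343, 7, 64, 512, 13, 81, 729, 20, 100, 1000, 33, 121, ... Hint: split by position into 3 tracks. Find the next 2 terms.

1331, 53

Taking every 3rd term gives 3 separate tracks.
Track A: 216, 343, 512, 729, 1000 (consecutive cubes n³ from n = 6).
Track B: 6, 7, 13, 20, 33 (Fibonacci-style (each term is the sum of the two before it)).
Track C: 49, 64, 81, 100, 121 (perfect squares starting at 7²).
The 16th slot belongs to track A; its 6th term is 1331.
Position 17 → track B, term 6 = 53.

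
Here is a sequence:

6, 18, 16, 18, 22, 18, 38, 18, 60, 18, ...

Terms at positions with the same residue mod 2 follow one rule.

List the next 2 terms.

98, 18

Split by position mod 2 into 2 tracks.
Stream A = 6, 16, 22, 38, 60: each term equals the sum of the previous two.
Stream B = 18, 18, 18, 18, 18: always 18.
Position 11 falls in stream A as its term 6, giving 98.
The 12th slot belongs to stream B; its 6th term is 18.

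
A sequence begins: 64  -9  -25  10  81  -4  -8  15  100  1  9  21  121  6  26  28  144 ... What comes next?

11

Taking every 4th term gives 4 separate tracks.
Track A: 64, 81, 100, 121, 144 — consecutive squares n² from n = 8.
Track B: -9, -4, 1, 6 — linear: a_n = -14 + 5·n.
Track C: -25, -8, 9, 26 — arithmetic with common difference +17.
Track D: 10, 15, 21, 28 — triangular numbers starting at T_4.
Position 18 → track B, term 5 = 11.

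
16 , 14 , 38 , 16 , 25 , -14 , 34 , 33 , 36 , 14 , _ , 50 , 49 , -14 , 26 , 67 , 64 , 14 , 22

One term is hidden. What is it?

Read the sequence 4 terms at a time; column i is its own pattern.
Stream A is 16, 25, 36, 49, 64, which is consecutive squares n² from n = 4.
Stream B is 14, -14, 14, -14, 14, which is the oscillation 14·(−1)^(n+1).
Stream C is 38, 34, ?, 26, 22, which is linear: a_n = 42 − 4·n.
Stream D is 16, 33, 50, 67, which is linear: a_n = -1 + 17·n.
So the missing entry in stream C is 30.

30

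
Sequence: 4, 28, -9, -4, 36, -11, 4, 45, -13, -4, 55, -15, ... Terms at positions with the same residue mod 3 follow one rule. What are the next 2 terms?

Read the sequence 3 terms at a time; column i is its own pattern.
Stream A: 4, -4, 4, -4 (the oscillation 4·(−1)^(n+1)).
Stream B: 28, 36, 45, 55 (triangular numbers starting at T_7).
Stream C: -9, -11, -13, -15 (arithmetic with common difference −2).
Position 13 falls in stream A as its term 5, giving 4.
Term 14 comes from stream B (its 5th entry): 66.

4, 66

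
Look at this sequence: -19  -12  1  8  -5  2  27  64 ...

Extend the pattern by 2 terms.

9, 16

The slot pattern repeats as AABB (period 4), so there are 2 interleaved tracks.
Track A: -19, -12, -5, 2 (arithmetic with common difference +7).
Track B: 1, 8, 27, 64 (consecutive cubes n³ from n = 1).
Term 9 comes from track A (its 5th entry): 9.
Position 10 → track A, term 6 = 16.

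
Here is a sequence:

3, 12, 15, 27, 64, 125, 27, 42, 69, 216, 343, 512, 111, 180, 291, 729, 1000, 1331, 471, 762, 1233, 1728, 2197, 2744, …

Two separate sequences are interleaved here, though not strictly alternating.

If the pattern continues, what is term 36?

The slot pattern repeats as AAABBB (period 6), so there are 2 interleaved tracks.
Stream A: 3, 12, 15, 27, 42, 69, 111, 180, 291, 471, 762, 1233 — each term equals the sum of the previous two.
Stream B: 27, 64, 125, 216, 343, 512, 729, 1000, 1331, 1728, 2197, 2744 — the cubes 3³, 4³, 5³, ….
Position 36 → stream B, term 18 = 8000.

8000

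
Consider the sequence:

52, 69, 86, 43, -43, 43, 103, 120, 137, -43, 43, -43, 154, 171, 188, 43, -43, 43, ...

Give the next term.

205

Reading positions in blocks of 6 reveals the pattern AAABBB — 2 tracks woven together.
Track A: 52, 69, 86, 103, 120, 137, 154, 171, 188. Adding 17 each time.
Track B: 43, -43, 43, -43, 43, -43, 43, -43, 43. Alternating ±43.
Position 19 → track A, term 10 = 205.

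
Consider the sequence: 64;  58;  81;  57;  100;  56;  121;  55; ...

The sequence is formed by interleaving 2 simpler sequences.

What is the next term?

144

The terms cycle through 2 interleaved subsequences.
Subsequence A: 64, 81, 100, 121 (consecutive squares n² from n = 8).
Subsequence B: 58, 57, 56, 55 (arithmetic, step −1).
The 9th slot belongs to subsequence A; its 5th term is 144.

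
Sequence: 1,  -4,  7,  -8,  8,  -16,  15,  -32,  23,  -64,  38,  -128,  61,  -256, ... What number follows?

99

Odd-indexed and even-indexed terms follow separate rules.
Subsequence A: 1, 7, 8, 15, 23, 38, 61 (a Fibonacci-like recurrence a_n = a_{n-1} + a_{n-2}).
Subsequence B: -4, -8, -16, -32, -64, -128, -256 (geometric with ratio 2).
Term 15 comes from subsequence A (its 8th entry): 99.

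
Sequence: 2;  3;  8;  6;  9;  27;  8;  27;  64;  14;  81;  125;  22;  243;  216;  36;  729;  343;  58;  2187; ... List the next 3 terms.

512, 94, 6561

Split by position mod 3 into 3 tracks.
Subsequence A: 2, 6, 8, 14, 22, 36, 58. Fibonacci-style (each term is the sum of the two before it).
Subsequence B: 3, 9, 27, 81, 243, 729, 2187. Powers of 3.
Subsequence C: 8, 27, 64, 125, 216, 343. The cubes 2³, 3³, 4³, ….
Term 21 comes from subsequence C (its 7th entry): 512.
Position 22 falls in subsequence A as its term 8, giving 94.
Position 23 → subsequence B, term 8 = 6561.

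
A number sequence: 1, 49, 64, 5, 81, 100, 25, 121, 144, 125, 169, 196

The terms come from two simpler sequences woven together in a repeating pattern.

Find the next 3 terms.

The slot pattern repeats as ABB (period 3), so there are 2 interleaved tracks.
Subsequence A is 1, 5, 25, 125, which is powers of 5.
Subsequence B is 49, 64, 81, 100, 121, 144, 169, 196, which is the squares 7², 8², 9², ….
The 13th slot belongs to subsequence A; its 5th term is 625.
Position 14 falls in subsequence B as its term 9, giving 225.
The 15th slot belongs to subsequence B; its 10th term is 256.

625, 225, 256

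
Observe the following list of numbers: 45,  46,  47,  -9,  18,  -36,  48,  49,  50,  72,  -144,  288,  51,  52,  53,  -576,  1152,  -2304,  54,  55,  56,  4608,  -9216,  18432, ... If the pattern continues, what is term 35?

-589824

Reading positions in blocks of 6 reveals the pattern AAABBB — 2 tracks woven together.
Stream A: 45, 46, 47, 48, 49, 50, 51, 52, 53, 54, 55, 56 — arithmetic, step +1.
Stream B: -9, 18, -36, 72, -144, 288, -576, 1152, -2304, 4608, -9216, 18432 — a geometric progression (common ratio -2).
Position 35 → stream B, term 17 = -589824.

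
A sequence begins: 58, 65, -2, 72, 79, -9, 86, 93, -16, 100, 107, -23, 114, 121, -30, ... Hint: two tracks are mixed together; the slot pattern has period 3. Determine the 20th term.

Positions follow the repeating pattern AAB; grouping by letter gives 2 tracks.
Stream A = 58, 65, 72, 79, 86, 93, 100, 107, 114, 121: arithmetic, step +7.
Stream B = -2, -9, -16, -23, -30: linear: a_n = 5 − 7·n.
The 20th slot belongs to stream A; its 14th term is 149.

149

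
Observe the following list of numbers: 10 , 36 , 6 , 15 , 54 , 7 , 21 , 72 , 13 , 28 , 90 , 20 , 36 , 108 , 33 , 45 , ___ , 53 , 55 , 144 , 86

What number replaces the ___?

The terms cycle through 3 interleaved subsequences.
Stream A: 10, 15, 21, 28, 36, 45, 55 (triangular numbers n(n+1)/2 for n = 4, 5, …).
Stream B: 36, 54, 72, 90, 108, ?, 144 (arithmetic, step +18).
Stream C: 6, 7, 13, 20, 33, 53, 86 (each term equals the sum of the previous two).
Filling stream B at index 6 by its rule yields 126.

126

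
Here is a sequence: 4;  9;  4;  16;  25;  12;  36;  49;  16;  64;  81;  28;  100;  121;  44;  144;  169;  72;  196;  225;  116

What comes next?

256

The slot pattern repeats as AAB (period 3), so there are 2 interleaved tracks.
Stream A: 4, 9, 16, 25, 36, 49, 64, 81, 100, 121, 144, 169, 196, 225 (perfect squares starting at 2²).
Stream B: 4, 12, 16, 28, 44, 72, 116 (each term equals the sum of the previous two).
Position 22 falls in stream A as its term 15, giving 256.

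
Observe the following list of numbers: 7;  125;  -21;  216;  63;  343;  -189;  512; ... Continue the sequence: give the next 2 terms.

567, 729

Positions 1, 3, 5, … form one subsequence and positions 2, 4, 6, … form another.
Stream A is 7, -21, 63, -189, which is geometric with ratio -3.
Stream B is 125, 216, 343, 512, which is the cubes 5³, 6³, 7³, ….
Position 9 falls in stream A as its term 5, giving 567.
Position 10 falls in stream B as its term 5, giving 729.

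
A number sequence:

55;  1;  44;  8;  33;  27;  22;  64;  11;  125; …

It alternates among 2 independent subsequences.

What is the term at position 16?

Odd-indexed and even-indexed terms follow separate rules.
Track A: 55, 44, 33, 22, 11 (linear: a_n = 66 − 11·n).
Track B: 1, 8, 27, 64, 125 (consecutive cubes n³ from n = 1).
The 16th slot belongs to track B; its 8th term is 512.

512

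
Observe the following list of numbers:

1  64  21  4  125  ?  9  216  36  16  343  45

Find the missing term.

The terms cycle through 3 interleaved subsequences.
Stream A: 1, 4, 9, 16. Perfect squares starting at 1².
Stream B: 64, 125, 216, 343. Consecutive cubes n³ from n = 4.
Stream C: 21, ?, 36, 45. Triangular numbers n(n+1)/2 for n = 6, 7, ….
Filling stream C at index 2 by its rule yields 28.

28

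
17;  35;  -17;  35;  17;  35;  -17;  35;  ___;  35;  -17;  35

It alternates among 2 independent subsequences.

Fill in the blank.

Positions 1, 3, 5, … form one subsequence and positions 2, 4, 6, … form another.
Subsequence A = 17, -17, 17, -17, ?, -17: alternating ±17.
Subsequence B = 35, 35, 35, 35, 35, 35: the constant sequence 35.
So the missing entry in subsequence A is 17.

17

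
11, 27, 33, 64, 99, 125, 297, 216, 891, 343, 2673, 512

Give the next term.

8019

Taking every 2nd term gives 2 separate tracks.
Subsequence A = 11, 33, 99, 297, 891, 2673: geometric, ×3 each step.
Subsequence B = 27, 64, 125, 216, 343, 512: consecutive cubes n³ from n = 3.
Position 13 falls in subsequence A as its term 7, giving 8019.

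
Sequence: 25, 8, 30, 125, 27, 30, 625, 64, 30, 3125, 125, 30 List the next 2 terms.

Taking every 3rd term gives 3 separate tracks.
Track A = 25, 125, 625, 3125: successive powers of 5.
Track B = 8, 27, 64, 125: the cubes 2³, 3³, 4³, ….
Track C = 30, 30, 30, 30: the constant sequence 30.
The 13th slot belongs to track A; its 5th term is 15625.
Position 14 → track B, term 5 = 216.

15625, 216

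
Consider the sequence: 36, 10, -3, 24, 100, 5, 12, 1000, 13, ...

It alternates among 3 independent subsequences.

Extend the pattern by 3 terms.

Taking every 3rd term gives 3 separate tracks.
Track A: 36, 24, 12 — subtracting 12 each time.
Track B: 10, 100, 1000 — powers of 10.
Track C: -3, 5, 13 — arithmetic, step +8.
Term 10 comes from track A (its 4th entry): 0.
Term 11 comes from track B (its 4th entry): 10000.
Position 12 falls in track C as its term 4, giving 21.

0, 10000, 21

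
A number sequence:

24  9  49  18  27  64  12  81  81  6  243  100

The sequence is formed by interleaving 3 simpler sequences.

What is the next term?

Read the sequence 3 terms at a time; column i is its own pattern.
Track A = 24, 18, 12, 6: subtracting 6 each time.
Track B = 9, 27, 81, 243: successive powers of 3.
Track C = 49, 64, 81, 100: the squares 7², 8², 9², ….
The 13th slot belongs to track A; its 5th term is 0.

0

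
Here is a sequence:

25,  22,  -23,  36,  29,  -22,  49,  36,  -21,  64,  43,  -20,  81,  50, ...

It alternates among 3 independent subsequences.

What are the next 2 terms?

Split by position mod 3 into 3 tracks.
Subsequence A: 25, 36, 49, 64, 81. Perfect squares starting at 5².
Subsequence B: 22, 29, 36, 43, 50. Arithmetic, step +7.
Subsequence C: -23, -22, -21, -20. Arithmetic with common difference +1.
Position 15 → subsequence C, term 5 = -19.
Position 16 → subsequence A, term 6 = 100.

-19, 100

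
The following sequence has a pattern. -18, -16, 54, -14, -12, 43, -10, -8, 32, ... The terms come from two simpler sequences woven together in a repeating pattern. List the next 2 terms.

Positions follow the repeating pattern AAB; grouping by letter gives 2 tracks.
Track A is -18, -16, -14, -12, -10, -8, which is arithmetic, step +2.
Track B is 54, 43, 32, which is linear: a_n = 65 − 11·n.
The 10th slot belongs to track A; its 7th term is -6.
Position 11 → track A, term 8 = -4.

-6, -4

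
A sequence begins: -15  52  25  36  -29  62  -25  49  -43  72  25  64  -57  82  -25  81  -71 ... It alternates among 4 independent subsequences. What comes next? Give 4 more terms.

92, 25, 100, -85

Split by position mod 4 into 4 tracks.
Track A: -15, -29, -43, -57, -71 — arithmetic, step −14.
Track B: 52, 62, 72, 82 — adding 10 each time.
Track C: 25, -25, 25, -25 — alternating ±25.
Track D: 36, 49, 64, 81 — consecutive squares n² from n = 6.
Position 18 → track B, term 5 = 92.
Term 19 comes from track C (its 5th entry): 25.
The 20th slot belongs to track D; its 5th term is 100.
Position 21 falls in track A as its term 6, giving -85.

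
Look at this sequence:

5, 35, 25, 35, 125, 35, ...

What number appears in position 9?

3125

The terms cycle through 2 interleaved subsequences.
Track A: 5, 25, 125 (successive powers of 5).
Track B: 35, 35, 35 (the constant sequence 35).
The 9th slot belongs to track A; its 5th term is 3125.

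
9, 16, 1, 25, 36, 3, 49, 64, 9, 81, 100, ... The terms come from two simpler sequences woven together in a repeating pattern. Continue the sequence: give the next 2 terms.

27, 121

Positions follow the repeating pattern AAB; grouping by letter gives 2 tracks.
Subsequence A = 9, 16, 25, 36, 49, 64, 81, 100: the squares 3², 4², 5², ….
Subsequence B = 1, 3, 9: powers of 3.
Term 12 comes from subsequence B (its 4th entry): 27.
Position 13 falls in subsequence A as its term 9, giving 121.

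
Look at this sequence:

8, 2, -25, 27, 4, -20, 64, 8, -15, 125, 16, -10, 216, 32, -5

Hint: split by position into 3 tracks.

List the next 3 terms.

Read the sequence 3 terms at a time; column i is its own pattern.
Stream A = 8, 27, 64, 125, 216: consecutive cubes n³ from n = 2.
Stream B = 2, 4, 8, 16, 32: powers 2^1, 2^2, 2^3, ….
Stream C = -25, -20, -15, -10, -5: linear: a_n = -30 + 5·n.
Term 16 comes from stream A (its 6th entry): 343.
Position 17 falls in stream B as its term 6, giving 64.
The 18th slot belongs to stream C; its 6th term is 0.

343, 64, 0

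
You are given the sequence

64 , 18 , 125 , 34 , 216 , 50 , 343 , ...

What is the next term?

The terms cycle through 2 interleaved subsequences.
Track A: 64, 125, 216, 343 (the cubes 4³, 5³, 6³, …).
Track B: 18, 34, 50 (arithmetic with common difference +16).
Position 8 → track B, term 4 = 66.

66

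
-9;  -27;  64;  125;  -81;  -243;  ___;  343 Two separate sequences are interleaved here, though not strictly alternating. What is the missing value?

Reading positions in blocks of 4 reveals the pattern AABB — 2 tracks woven together.
Track A is -9, -27, -81, -243, which is a geometric progression (common ratio 3).
Track B is 64, 125, ?, 343, which is consecutive cubes n³ from n = 4.
The gap is track B's term 3; the rule gives 216.

216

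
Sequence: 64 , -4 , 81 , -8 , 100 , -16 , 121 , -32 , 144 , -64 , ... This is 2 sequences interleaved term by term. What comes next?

169

Split by position mod 2 into 2 tracks.
Stream A: 64, 81, 100, 121, 144 — perfect squares starting at 8².
Stream B: -4, -8, -16, -32, -64 — geometric with ratio 2.
Position 11 falls in stream A as its term 6, giving 169.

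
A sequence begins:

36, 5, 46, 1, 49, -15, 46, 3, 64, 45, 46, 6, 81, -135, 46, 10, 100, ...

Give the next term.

The terms cycle through 4 interleaved subsequences.
Track A = 36, 49, 64, 81, 100: perfect squares starting at 6².
Track B = 5, -15, 45, -135: geometric, ×-3 each step.
Track C = 46, 46, 46, 46: constant 46.
Track D = 1, 3, 6, 10: triangular numbers starting at T_1.
Term 18 comes from track B (its 5th entry): 405.

405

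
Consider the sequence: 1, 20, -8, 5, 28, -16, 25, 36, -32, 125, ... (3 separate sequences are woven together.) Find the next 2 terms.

The terms cycle through 3 interleaved subsequences.
Subsequence A: 1, 5, 25, 125 — powers 5^0, 5^1, 5^2, ….
Subsequence B: 20, 28, 36 — arithmetic, step +8.
Subsequence C: -8, -16, -32 — a geometric progression (common ratio 2).
Term 11 comes from subsequence B (its 4th entry): 44.
The 12th slot belongs to subsequence C; its 4th term is -64.

44, -64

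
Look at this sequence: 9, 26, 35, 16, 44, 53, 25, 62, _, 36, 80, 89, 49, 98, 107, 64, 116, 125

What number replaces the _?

Positions follow the repeating pattern ABB; grouping by letter gives 2 tracks.
Track A: 9, 16, 25, 36, 49, 64 (consecutive squares n² from n = 3).
Track B: 26, 35, 44, 53, 62, ?, 80, 89, 98, 107, 116, 125 (adding 9 each time).
So the missing entry in track B is 71.

71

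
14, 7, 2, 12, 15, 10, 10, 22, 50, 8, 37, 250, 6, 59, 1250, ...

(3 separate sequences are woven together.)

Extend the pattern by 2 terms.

4, 96

Split by position mod 3: positions 1, 4, 7, … form one track, and each other residue class forms its own.
Track A: 14, 12, 10, 8, 6 — arithmetic, step −2.
Track B: 7, 15, 22, 37, 59 — each term equals the sum of the previous two.
Track C: 2, 10, 50, 250, 1250 — geometric, ×5 each step.
Term 16 comes from track A (its 6th entry): 4.
Position 17 → track B, term 6 = 96.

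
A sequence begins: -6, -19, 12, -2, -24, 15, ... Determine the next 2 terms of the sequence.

Taking every 2nd term gives 2 separate tracks.
Stream A: -6, 12, -24. Multiplying by -2 each time.
Stream B: -19, -2, 15. Arithmetic, step +17.
Term 7 comes from stream A (its 4th entry): 48.
Position 8 → stream B, term 4 = 32.

48, 32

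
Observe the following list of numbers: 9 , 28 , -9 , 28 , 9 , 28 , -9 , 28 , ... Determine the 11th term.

Split by position mod 2 into 2 tracks.
Track A: 9, -9, 9, -9 — oscillating between 9 and -9.
Track B: 28, 28, 28, 28 — constant 28.
The 11th slot belongs to track A; its 6th term is -9.

-9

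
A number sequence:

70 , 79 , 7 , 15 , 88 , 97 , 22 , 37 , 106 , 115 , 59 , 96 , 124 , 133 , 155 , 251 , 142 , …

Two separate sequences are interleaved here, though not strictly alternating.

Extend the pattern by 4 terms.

Positions follow the repeating pattern AABB; grouping by letter gives 2 tracks.
Stream A: 70, 79, 88, 97, 106, 115, 124, 133, 142 (arithmetic, step +9).
Stream B: 7, 15, 22, 37, 59, 96, 155, 251 (Fibonacci-style (each term is the sum of the two before it)).
Term 18 comes from stream A (its 10th entry): 151.
The 19th slot belongs to stream B; its 9th term is 406.
Position 20 falls in stream B as its term 10, giving 657.
Term 21 comes from stream A (its 11th entry): 160.

151, 406, 657, 160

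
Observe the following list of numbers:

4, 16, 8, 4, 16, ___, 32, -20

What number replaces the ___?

-8

Positions 1, 3, 5, … form one subsequence and positions 2, 4, 6, … form another.
Track A is 4, 8, 16, 32, which is powers 2^2, 2^3, 2^4, ….
Track B is 16, 4, ?, -20, which is subtracting 12 each time.
Track B's pattern makes the blank -8.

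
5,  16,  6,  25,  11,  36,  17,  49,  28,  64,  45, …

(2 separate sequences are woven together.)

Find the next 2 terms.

Split by position mod 2 into 2 tracks.
Stream A = 5, 6, 11, 17, 28, 45: Fibonacci-style (each term is the sum of the two before it).
Stream B = 16, 25, 36, 49, 64: the squares 4², 5², 6², ….
Term 12 comes from stream B (its 6th entry): 81.
Term 13 comes from stream A (its 7th entry): 73.

81, 73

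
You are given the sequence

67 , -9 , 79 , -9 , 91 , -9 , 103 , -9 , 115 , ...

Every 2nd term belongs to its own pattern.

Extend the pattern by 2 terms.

-9, 127

The terms cycle through 2 interleaved subsequences.
Stream A: 67, 79, 91, 103, 115 (linear: a_n = 55 + 12·n).
Stream B: -9, -9, -9, -9 (constant -9).
Position 10 falls in stream B as its term 5, giving -9.
The 11th slot belongs to stream A; its 6th term is 127.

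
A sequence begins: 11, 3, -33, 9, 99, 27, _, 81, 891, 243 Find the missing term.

-297

Odd-indexed and even-indexed terms follow separate rules.
Subsequence A: 11, -33, 99, ?, 891. Geometric, ×-3 each step.
Subsequence B: 3, 9, 27, 81, 243. Successive powers of 3.
So the missing entry in subsequence A is -297.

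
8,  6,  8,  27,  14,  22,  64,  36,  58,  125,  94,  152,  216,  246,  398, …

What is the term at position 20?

1686

Reading positions in blocks of 3 reveals the pattern ABB — 2 tracks woven together.
Stream A: 8, 27, 64, 125, 216 — the cubes 2³, 3³, 4³, ….
Stream B: 6, 8, 14, 22, 36, 58, 94, 152, 246, 398 — Fibonacci-style (each term is the sum of the two before it).
The 20th slot belongs to stream B; its 13th term is 1686.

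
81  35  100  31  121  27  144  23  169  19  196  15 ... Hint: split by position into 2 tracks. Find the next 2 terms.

Taking every 2nd term gives 2 separate tracks.
Subsequence A: 81, 100, 121, 144, 169, 196 — the squares 9², 10², 11², ….
Subsequence B: 35, 31, 27, 23, 19, 15 — arithmetic, step −4.
Term 13 comes from subsequence A (its 7th entry): 225.
The 14th slot belongs to subsequence B; its 7th term is 11.

225, 11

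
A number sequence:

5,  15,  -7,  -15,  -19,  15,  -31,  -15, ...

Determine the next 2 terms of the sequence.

-43, 15

Positions 1, 3, 5, … form one subsequence and positions 2, 4, 6, … form another.
Stream A: 5, -7, -19, -31 (arithmetic with common difference −12).
Stream B: 15, -15, 15, -15 (alternating ±15).
Term 9 comes from stream A (its 5th entry): -43.
Position 10 → stream B, term 5 = 15.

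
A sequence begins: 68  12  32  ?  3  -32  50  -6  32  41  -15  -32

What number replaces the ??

59

Read the sequence 3 terms at a time; column i is its own pattern.
Track A: 68, ?, 50, 41. Subtracting 9 each time.
Track B: 12, 3, -6, -15. Linear: a_n = 21 − 9·n.
Track C: 32, -32, 32, -32. The oscillation 32·(−1)^(n+1).
The gap is track A's term 2; the rule gives 59.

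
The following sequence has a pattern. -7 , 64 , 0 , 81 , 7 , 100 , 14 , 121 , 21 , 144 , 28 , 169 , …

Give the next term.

Split by position mod 2 into 2 tracks.
Stream A = -7, 0, 7, 14, 21, 28: adding 7 each time.
Stream B = 64, 81, 100, 121, 144, 169: consecutive squares n² from n = 8.
Term 13 comes from stream A (its 7th entry): 35.

35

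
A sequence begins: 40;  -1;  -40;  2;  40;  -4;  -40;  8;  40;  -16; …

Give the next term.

Split by position mod 2 into 2 tracks.
Track A: 40, -40, 40, -40, 40 (the oscillation 40·(−1)^(n+1)).
Track B: -1, 2, -4, 8, -16 (geometric, ×-2 each step).
Position 11 → track A, term 6 = -40.

-40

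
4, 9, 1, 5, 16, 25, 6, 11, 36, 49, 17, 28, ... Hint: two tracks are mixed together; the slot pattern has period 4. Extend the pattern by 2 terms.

64, 81

Reading positions in blocks of 4 reveals the pattern AABB — 2 tracks woven together.
Stream A: 4, 9, 16, 25, 36, 49 (the squares 2², 3², 4², …).
Stream B: 1, 5, 6, 11, 17, 28 (each term equals the sum of the previous two).
Term 13 comes from stream A (its 7th entry): 64.
Term 14 comes from stream A (its 8th entry): 81.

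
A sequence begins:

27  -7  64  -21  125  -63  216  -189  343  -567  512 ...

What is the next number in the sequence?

-1701

Split by position mod 2 into 2 tracks.
Track A is 27, 64, 125, 216, 343, 512, which is the cubes 3³, 4³, 5³, ….
Track B is -7, -21, -63, -189, -567, which is multiplying by 3 each time.
Position 12 falls in track B as its term 6, giving -1701.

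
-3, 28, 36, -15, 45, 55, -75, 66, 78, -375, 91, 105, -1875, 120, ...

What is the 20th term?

190

The slot pattern repeats as ABB (period 3), so there are 2 interleaved tracks.
Stream A is -3, -15, -75, -375, -1875, which is geometric with ratio 5.
Stream B is 28, 36, 45, 55, 66, 78, 91, 105, 120, which is triangular numbers starting at T_7.
The 20th slot belongs to stream B; its 13th term is 190.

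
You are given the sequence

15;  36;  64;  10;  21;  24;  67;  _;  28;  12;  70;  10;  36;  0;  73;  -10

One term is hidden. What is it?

-10

Taking every 4th term gives 4 separate tracks.
Stream A: 15, 21, 28, 36 — triangular numbers n(n+1)/2 for n = 5, 6, ….
Stream B: 36, 24, 12, 0 — subtracting 12 each time.
Stream C: 64, 67, 70, 73 — arithmetic with common difference +3.
Stream D: 10, ?, 10, -10 — the oscillation 10·(−1)^(n+1).
Filling stream D at index 2 by its rule yields -10.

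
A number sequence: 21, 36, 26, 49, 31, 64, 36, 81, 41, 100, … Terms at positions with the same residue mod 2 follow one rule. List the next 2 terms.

46, 121

The terms cycle through 2 interleaved subsequences.
Stream A: 21, 26, 31, 36, 41 — adding 5 each time.
Stream B: 36, 49, 64, 81, 100 — perfect squares starting at 6².
The 11th slot belongs to stream A; its 6th term is 46.
The 12th slot belongs to stream B; its 6th term is 121.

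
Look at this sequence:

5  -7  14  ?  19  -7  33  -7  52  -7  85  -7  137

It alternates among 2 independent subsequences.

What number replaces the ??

Split by position mod 2 into 2 tracks.
Track A = 5, 14, 19, 33, 52, 85, 137: each term equals the sum of the previous two.
Track B = -7, ?, -7, -7, -7, -7: always -7.
The gap is track B's term 2; the rule gives -7.

-7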